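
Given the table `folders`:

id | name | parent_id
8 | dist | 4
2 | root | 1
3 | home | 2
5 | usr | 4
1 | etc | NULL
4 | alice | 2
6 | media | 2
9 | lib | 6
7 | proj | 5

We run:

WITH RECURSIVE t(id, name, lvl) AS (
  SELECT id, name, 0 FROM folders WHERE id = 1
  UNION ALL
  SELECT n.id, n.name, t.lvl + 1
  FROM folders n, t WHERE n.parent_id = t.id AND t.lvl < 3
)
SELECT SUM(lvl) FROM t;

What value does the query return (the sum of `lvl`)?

16

Base: id=1 (etc) at lvl 0.
Iteration 1: rows with parent_id in {1} -> root (id 2, lvl 1).
Iteration 2: rows with parent_id in {2} -> home (id 3, lvl 2), alice (id 4, lvl 2), media (id 6, lvl 2).
Iteration 3: rows with parent_id in {3,4,6} -> usr (id 5, lvl 3), dist (id 8, lvl 3), lib (id 9, lvl 3).
Iteration 4: lvl < 3 fails for all current rows; recursion stops.
SUM(lvl) = 0 + 1 + 2 + 2 + 2 + 3 + 3 + 3 = 16.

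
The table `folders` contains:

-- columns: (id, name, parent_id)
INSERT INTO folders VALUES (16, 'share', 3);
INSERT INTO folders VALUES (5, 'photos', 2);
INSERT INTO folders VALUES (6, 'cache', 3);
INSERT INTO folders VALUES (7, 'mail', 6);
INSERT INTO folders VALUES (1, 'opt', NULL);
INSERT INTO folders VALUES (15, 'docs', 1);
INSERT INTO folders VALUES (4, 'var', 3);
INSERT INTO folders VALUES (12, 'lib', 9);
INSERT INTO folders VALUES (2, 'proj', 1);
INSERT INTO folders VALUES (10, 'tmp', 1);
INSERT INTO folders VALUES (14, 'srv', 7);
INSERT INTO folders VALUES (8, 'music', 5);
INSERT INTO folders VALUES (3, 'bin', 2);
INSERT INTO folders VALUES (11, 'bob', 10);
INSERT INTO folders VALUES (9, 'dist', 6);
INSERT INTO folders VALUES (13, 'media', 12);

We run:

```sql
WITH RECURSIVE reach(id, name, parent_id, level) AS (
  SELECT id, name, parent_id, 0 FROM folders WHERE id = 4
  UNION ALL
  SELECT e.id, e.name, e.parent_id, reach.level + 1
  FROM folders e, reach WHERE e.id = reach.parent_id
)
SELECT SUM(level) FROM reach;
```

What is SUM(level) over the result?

Base: id=4 (var), parent_id=3, level 0.
Iteration 1: join on id=3 -> bin (id 3, parent_id=2, level 1).
Iteration 2: join on id=2 -> proj (id 2, parent_id=1, level 2).
Iteration 3: join on id=1 -> opt (id 1, parent_id=NULL, level 3).
Iteration 4: parent_id is NULL; no match; recursion stops.
SUM(level) = 0 + 1 + 2 + 3 = 6.

6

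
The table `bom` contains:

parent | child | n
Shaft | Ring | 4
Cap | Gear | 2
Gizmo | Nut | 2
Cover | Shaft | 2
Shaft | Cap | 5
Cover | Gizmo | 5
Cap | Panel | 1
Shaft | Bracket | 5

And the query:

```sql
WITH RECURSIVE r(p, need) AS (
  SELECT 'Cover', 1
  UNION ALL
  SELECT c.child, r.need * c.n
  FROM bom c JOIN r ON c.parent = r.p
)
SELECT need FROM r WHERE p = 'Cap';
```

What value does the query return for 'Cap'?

10

Base: (Cover, need=1).
Iteration 1: components of {Cover} -> Gizmo = 1*5 = 5, Shaft = 1*2 = 2.
Iteration 2: components of {Gizmo,Shaft} -> Bracket = 2*5 = 10, Cap = 2*5 = 10, Nut = 5*2 = 10, Ring = 2*4 = 8.
Iteration 3: components of {Bracket,Cap,Nut,Ring} -> Gear = 10*2 = 20, Panel = 10*1 = 10.
Iteration 4: no further components; recursion stops.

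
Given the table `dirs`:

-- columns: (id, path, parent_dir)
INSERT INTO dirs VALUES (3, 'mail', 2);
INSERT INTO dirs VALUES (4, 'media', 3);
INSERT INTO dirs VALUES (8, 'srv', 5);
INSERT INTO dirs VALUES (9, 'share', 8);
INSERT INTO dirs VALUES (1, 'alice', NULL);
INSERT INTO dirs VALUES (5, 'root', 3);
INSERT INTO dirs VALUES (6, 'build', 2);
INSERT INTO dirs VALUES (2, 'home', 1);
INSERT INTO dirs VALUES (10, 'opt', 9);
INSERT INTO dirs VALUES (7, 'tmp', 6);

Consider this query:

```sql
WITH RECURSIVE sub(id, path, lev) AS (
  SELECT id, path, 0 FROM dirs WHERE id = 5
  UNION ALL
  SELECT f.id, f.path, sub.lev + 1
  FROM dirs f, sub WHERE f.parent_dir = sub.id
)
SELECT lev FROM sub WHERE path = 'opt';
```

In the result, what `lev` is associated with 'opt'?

Base: id=5 (root) at lev 0.
Iteration 1: rows with parent_dir in {5} -> srv (id 8, lev 1).
Iteration 2: rows with parent_dir in {8} -> share (id 9, lev 2).
Iteration 3: rows with parent_dir in {9} -> opt (id 10, lev 3).
Iteration 4: no rows with parent_dir in {10}; recursion stops.

3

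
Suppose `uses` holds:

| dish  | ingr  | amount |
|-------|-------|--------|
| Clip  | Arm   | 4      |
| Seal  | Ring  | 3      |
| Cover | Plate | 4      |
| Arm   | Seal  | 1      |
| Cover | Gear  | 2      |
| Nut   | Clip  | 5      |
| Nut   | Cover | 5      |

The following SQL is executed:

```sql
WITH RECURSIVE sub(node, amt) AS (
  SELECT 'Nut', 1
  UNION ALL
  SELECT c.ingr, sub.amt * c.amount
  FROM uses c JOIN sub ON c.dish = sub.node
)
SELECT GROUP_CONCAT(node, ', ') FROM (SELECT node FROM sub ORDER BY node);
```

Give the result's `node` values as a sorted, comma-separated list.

Base: (Nut, amt=1).
Iteration 1: components of {Nut} -> Clip = 1*5 = 5, Cover = 1*5 = 5.
Iteration 2: components of {Clip,Cover} -> Arm = 5*4 = 20, Gear = 5*2 = 10, Plate = 5*4 = 20.
Iteration 3: components of {Arm,Gear,Plate} -> Seal = 20*1 = 20.
Iteration 4: components of {Seal} -> Ring = 20*3 = 60.
Iteration 5: no further components; recursion stops.

Arm, Clip, Cover, Gear, Nut, Plate, Ring, Seal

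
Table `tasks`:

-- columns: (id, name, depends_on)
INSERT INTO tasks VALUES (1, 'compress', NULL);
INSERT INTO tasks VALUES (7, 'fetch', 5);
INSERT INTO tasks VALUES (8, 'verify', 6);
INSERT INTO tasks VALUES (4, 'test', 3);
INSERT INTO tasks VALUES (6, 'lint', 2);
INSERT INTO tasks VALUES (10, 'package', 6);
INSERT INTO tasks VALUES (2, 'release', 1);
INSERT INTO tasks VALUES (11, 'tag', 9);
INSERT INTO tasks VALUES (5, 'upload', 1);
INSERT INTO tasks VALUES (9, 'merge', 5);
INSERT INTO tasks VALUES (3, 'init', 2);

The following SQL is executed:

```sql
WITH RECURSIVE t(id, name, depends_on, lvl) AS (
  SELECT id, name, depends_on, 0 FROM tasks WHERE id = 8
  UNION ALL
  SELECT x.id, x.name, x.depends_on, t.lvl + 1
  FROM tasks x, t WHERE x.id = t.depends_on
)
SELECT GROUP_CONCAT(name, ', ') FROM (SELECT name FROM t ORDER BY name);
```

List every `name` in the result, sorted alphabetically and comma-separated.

Base: id=8 (verify), depends_on=6, lvl 0.
Iteration 1: join on id=6 -> lint (id 6, depends_on=2, lvl 1).
Iteration 2: join on id=2 -> release (id 2, depends_on=1, lvl 2).
Iteration 3: join on id=1 -> compress (id 1, depends_on=NULL, lvl 3).
Iteration 4: depends_on is NULL; no match; recursion stops.

compress, lint, release, verify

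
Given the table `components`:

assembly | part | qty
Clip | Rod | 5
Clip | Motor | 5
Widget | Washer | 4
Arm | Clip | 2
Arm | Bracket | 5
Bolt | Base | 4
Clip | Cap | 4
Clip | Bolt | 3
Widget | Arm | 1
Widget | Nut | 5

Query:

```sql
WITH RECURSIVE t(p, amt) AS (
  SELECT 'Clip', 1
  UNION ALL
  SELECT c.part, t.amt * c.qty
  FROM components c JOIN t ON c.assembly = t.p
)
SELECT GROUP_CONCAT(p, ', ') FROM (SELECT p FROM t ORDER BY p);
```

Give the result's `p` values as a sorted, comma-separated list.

Base: (Clip, amt=1).
Iteration 1: components of {Clip} -> Bolt = 1*3 = 3, Cap = 1*4 = 4, Motor = 1*5 = 5, Rod = 1*5 = 5.
Iteration 2: components of {Bolt,Cap,Motor,Rod} -> Base = 3*4 = 12.
Iteration 3: no further components; recursion stops.

Base, Bolt, Cap, Clip, Motor, Rod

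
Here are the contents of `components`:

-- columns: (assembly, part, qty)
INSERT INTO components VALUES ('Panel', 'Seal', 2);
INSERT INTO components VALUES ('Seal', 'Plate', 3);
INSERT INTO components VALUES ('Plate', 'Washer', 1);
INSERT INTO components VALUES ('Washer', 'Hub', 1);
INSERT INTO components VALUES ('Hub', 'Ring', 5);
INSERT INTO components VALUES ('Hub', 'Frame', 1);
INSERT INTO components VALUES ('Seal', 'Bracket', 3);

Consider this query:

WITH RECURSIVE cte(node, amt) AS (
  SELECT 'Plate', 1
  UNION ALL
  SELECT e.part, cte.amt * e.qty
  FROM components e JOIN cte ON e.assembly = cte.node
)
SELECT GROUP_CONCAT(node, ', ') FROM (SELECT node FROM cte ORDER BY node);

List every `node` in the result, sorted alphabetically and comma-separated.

Base: (Plate, amt=1).
Iteration 1: components of {Plate} -> Washer = 1*1 = 1.
Iteration 2: components of {Washer} -> Hub = 1*1 = 1.
Iteration 3: components of {Hub} -> Frame = 1*1 = 1, Ring = 1*5 = 5.
Iteration 4: no further components; recursion stops.

Frame, Hub, Plate, Ring, Washer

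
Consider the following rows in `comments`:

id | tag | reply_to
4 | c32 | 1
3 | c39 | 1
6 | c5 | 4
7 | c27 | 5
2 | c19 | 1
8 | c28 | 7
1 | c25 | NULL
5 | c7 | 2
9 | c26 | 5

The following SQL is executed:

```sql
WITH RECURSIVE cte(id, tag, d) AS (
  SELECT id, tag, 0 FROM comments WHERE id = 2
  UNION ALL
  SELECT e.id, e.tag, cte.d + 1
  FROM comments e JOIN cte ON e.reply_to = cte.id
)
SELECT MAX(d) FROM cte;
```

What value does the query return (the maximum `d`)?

Base: id=2 (c19) at d 0.
Iteration 1: rows with reply_to in {2} -> c7 (id 5, d 1).
Iteration 2: rows with reply_to in {5} -> c27 (id 7, d 2), c26 (id 9, d 2).
Iteration 3: rows with reply_to in {7,9} -> c28 (id 8, d 3).
Iteration 4: no rows with reply_to in {8}; recursion stops.
d values: 0, 1, 2, 2, 3; the maximum is 3.

3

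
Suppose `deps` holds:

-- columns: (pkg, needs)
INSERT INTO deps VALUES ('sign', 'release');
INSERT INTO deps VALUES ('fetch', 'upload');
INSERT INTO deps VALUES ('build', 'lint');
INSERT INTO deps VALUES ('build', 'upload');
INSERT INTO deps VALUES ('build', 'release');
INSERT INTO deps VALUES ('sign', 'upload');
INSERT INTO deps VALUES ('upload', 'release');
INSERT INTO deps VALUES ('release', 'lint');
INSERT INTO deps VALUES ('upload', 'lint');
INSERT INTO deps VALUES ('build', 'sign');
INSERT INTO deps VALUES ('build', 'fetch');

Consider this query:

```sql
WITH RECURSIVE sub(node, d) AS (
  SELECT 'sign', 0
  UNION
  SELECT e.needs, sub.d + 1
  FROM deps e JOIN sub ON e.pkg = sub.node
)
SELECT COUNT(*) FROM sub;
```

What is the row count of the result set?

6

Base: (sign, d=0).
Iteration 1: edges from {sign} -> (release, d=1), (upload, d=1).
Iteration 2: edges from {release,upload} -> (lint, d=2), (release, d=2). [UNION drops 1 duplicate row(s)]
Iteration 3: edges from {lint,release} -> (lint, d=3).
Iteration 4: no outgoing edges from {lint}; recursion stops.
Total rows emitted: 6.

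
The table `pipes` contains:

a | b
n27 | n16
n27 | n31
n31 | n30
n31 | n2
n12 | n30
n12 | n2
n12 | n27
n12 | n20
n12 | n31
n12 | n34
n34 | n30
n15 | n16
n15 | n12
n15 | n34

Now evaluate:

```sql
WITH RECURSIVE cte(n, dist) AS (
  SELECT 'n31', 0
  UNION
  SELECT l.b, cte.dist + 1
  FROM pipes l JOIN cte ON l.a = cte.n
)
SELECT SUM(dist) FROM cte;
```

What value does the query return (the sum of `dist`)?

Base: (n31, dist=0).
Iteration 1: edges from {n31} -> (n2, dist=1), (n30, dist=1).
Iteration 2: no outgoing edges from {n2,n30}; recursion stops.
SUM(dist) = 0 + 1 + 1 = 2.

2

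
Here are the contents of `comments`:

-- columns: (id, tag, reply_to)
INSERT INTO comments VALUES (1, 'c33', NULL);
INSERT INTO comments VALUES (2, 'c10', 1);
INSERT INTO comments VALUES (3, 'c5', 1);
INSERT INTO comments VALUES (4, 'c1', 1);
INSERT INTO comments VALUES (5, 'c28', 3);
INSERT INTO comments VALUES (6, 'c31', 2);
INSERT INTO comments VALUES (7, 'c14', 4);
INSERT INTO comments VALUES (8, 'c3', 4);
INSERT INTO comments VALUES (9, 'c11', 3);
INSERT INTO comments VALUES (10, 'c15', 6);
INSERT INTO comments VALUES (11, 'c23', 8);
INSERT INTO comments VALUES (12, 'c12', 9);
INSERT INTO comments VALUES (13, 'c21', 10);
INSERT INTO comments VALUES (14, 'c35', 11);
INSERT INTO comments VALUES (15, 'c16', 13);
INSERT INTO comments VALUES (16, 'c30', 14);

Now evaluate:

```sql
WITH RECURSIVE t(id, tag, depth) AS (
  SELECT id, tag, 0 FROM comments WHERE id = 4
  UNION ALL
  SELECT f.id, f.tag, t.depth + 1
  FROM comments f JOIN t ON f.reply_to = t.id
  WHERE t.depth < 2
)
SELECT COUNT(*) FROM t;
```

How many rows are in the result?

Base: id=4 (c1) at depth 0.
Iteration 1: rows with reply_to in {4} -> c14 (id 7, depth 1), c3 (id 8, depth 1).
Iteration 2: rows with reply_to in {7,8} -> c23 (id 11, depth 2).
Iteration 3: depth < 2 fails for all current rows; recursion stops.
Total rows emitted: 4.

4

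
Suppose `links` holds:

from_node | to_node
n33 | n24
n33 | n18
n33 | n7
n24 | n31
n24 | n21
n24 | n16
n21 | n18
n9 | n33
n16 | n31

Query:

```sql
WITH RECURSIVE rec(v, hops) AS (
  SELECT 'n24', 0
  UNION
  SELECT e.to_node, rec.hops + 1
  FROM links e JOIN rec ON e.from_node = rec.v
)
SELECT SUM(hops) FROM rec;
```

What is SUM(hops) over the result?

7

Base: (n24, hops=0).
Iteration 1: edges from {n24} -> (n16, hops=1), (n21, hops=1), (n31, hops=1).
Iteration 2: edges from {n16,n21,n31} -> (n18, hops=2), (n31, hops=2).
Iteration 3: no outgoing edges from {n18,n31}; recursion stops.
SUM(hops) = 0 + 1 + 1 + 1 + 2 + 2 = 7.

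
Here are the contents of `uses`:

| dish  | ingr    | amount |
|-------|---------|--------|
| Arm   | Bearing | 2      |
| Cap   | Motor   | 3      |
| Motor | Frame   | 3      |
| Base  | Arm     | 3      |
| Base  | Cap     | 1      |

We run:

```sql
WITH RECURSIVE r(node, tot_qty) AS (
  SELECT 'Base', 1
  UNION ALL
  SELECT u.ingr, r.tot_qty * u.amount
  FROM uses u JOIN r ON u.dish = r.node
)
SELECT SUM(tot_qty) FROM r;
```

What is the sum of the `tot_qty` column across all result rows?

23

Base: (Base, tot_qty=1).
Iteration 1: components of {Base} -> Arm = 1*3 = 3, Cap = 1*1 = 1.
Iteration 2: components of {Arm,Cap} -> Bearing = 3*2 = 6, Motor = 1*3 = 3.
Iteration 3: components of {Bearing,Motor} -> Frame = 3*3 = 9.
Iteration 4: no further components; recursion stops.
SUM(tot_qty) = 1 + 1 + 3 + 3 + 6 + 9 = 23.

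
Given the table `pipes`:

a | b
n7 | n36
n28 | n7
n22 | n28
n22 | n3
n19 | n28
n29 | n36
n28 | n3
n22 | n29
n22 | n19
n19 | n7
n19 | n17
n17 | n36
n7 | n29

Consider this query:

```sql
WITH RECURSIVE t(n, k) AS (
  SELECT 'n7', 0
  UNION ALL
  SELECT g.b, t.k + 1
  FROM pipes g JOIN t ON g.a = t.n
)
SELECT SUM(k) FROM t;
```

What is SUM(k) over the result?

Base: (n7, k=0).
Iteration 1: edges from {n7} -> (n29, k=1), (n36, k=1).
Iteration 2: edges from {n29,n36} -> (n36, k=2).
Iteration 3: no outgoing edges from {n36}; recursion stops.
SUM(k) = 0 + 1 + 1 + 2 = 4.

4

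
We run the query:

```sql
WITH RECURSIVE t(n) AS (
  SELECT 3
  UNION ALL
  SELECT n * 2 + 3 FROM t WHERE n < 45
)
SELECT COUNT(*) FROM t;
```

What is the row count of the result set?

Base: n=3.
Iteration 1: 3 < 45 holds -> n = 3 * 2 + 3 = 9.
Iteration 2: 9 < 45 holds -> n = 9 * 2 + 3 = 21.
Iteration 3: 21 < 45 holds -> n = 21 * 2 + 3 = 45.
Iteration 4: 45 < 45 fails; recursion stops.
Total rows emitted: 4.

4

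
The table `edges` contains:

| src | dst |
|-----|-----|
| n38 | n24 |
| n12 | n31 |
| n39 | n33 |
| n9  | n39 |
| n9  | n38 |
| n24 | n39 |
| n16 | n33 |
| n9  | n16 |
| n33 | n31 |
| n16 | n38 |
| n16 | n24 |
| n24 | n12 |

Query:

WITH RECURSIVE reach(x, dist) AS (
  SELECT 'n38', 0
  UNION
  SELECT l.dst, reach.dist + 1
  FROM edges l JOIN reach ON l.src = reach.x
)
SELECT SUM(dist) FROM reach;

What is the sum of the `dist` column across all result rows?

15

Base: (n38, dist=0).
Iteration 1: edges from {n38} -> (n24, dist=1).
Iteration 2: edges from {n24} -> (n12, dist=2), (n39, dist=2).
Iteration 3: edges from {n12,n39} -> (n31, dist=3), (n33, dist=3).
Iteration 4: edges from {n31,n33} -> (n31, dist=4).
Iteration 5: no outgoing edges from {n31}; recursion stops.
SUM(dist) = 0 + 1 + 2 + 2 + 3 + 3 + 4 = 15.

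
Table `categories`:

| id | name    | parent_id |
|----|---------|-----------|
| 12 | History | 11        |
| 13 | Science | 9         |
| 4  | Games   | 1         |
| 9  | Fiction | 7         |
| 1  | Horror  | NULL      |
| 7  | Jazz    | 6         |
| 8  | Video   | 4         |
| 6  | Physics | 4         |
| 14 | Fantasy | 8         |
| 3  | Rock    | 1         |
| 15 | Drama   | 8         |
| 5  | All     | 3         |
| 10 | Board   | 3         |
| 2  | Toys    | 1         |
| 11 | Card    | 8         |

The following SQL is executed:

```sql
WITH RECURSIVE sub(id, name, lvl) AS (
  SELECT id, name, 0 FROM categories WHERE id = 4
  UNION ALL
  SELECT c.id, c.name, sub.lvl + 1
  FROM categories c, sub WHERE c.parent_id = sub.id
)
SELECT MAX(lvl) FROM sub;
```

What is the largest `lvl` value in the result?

Base: id=4 (Games) at lvl 0.
Iteration 1: rows with parent_id in {4} -> Physics (id 6, lvl 1), Video (id 8, lvl 1).
Iteration 2: rows with parent_id in {6,8} -> Jazz (id 7, lvl 2), Card (id 11, lvl 2), Fantasy (id 14, lvl 2), Drama (id 15, lvl 2).
Iteration 3: rows with parent_id in {7,11,14,15} -> Fiction (id 9, lvl 3), History (id 12, lvl 3).
Iteration 4: rows with parent_id in {9,12} -> Science (id 13, lvl 4).
Iteration 5: no rows with parent_id in {13}; recursion stops.
lvl values: 0, 1, 1, 2, 2, 2, 2, 3, 3, 4; the maximum is 4.

4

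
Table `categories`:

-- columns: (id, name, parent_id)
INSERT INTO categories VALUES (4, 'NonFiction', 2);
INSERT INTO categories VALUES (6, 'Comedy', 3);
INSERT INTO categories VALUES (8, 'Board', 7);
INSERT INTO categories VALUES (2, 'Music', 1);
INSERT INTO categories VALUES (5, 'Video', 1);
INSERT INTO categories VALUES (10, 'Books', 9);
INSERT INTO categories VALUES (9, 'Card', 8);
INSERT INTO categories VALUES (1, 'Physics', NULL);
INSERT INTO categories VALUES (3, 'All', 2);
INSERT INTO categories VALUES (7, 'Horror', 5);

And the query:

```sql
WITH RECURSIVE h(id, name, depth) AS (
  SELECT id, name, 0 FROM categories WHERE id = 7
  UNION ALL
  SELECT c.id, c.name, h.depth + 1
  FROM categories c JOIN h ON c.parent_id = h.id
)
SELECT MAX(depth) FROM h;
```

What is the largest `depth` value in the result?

3

Base: id=7 (Horror) at depth 0.
Iteration 1: rows with parent_id in {7} -> Board (id 8, depth 1).
Iteration 2: rows with parent_id in {8} -> Card (id 9, depth 2).
Iteration 3: rows with parent_id in {9} -> Books (id 10, depth 3).
Iteration 4: no rows with parent_id in {10}; recursion stops.
depth values: 0, 1, 2, 3; the maximum is 3.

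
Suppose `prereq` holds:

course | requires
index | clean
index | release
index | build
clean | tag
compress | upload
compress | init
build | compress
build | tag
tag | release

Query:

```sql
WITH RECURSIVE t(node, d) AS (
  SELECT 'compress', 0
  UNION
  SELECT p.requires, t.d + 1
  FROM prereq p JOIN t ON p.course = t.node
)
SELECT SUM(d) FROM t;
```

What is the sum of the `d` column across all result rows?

Base: (compress, d=0).
Iteration 1: edges from {compress} -> (init, d=1), (upload, d=1).
Iteration 2: no outgoing edges from {init,upload}; recursion stops.
SUM(d) = 0 + 1 + 1 = 2.

2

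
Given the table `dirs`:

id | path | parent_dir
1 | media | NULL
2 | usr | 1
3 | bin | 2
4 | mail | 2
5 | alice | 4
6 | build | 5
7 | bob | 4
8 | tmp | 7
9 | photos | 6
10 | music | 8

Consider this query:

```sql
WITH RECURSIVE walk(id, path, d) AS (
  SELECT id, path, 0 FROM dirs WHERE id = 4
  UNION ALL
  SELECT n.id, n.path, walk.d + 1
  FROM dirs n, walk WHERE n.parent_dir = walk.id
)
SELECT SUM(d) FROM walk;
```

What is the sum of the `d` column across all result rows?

12

Base: id=4 (mail) at d 0.
Iteration 1: rows with parent_dir in {4} -> alice (id 5, d 1), bob (id 7, d 1).
Iteration 2: rows with parent_dir in {5,7} -> build (id 6, d 2), tmp (id 8, d 2).
Iteration 3: rows with parent_dir in {6,8} -> photos (id 9, d 3), music (id 10, d 3).
Iteration 4: no rows with parent_dir in {9,10}; recursion stops.
SUM(d) = 0 + 1 + 1 + 2 + 2 + 3 + 3 = 12.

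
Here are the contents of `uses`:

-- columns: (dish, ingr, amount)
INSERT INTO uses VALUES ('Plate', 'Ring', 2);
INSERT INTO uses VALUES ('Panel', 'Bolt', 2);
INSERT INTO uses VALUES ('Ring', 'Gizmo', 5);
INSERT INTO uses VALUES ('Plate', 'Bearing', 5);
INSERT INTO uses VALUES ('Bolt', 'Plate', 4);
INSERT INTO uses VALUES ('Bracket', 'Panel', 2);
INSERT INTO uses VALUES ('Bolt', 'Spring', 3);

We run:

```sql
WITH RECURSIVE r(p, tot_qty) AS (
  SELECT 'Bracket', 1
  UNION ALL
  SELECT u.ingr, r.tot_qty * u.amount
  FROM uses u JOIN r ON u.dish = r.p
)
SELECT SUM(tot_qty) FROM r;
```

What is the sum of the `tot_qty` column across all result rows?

307

Base: (Bracket, tot_qty=1).
Iteration 1: components of {Bracket} -> Panel = 1*2 = 2.
Iteration 2: components of {Panel} -> Bolt = 2*2 = 4.
Iteration 3: components of {Bolt} -> Plate = 4*4 = 16, Spring = 4*3 = 12.
Iteration 4: components of {Plate,Spring} -> Bearing = 16*5 = 80, Ring = 16*2 = 32.
Iteration 5: components of {Bearing,Ring} -> Gizmo = 32*5 = 160.
Iteration 6: no further components; recursion stops.
SUM(tot_qty) = 1 + 2 + 4 + 12 + 16 + 32 + 80 + 160 = 307.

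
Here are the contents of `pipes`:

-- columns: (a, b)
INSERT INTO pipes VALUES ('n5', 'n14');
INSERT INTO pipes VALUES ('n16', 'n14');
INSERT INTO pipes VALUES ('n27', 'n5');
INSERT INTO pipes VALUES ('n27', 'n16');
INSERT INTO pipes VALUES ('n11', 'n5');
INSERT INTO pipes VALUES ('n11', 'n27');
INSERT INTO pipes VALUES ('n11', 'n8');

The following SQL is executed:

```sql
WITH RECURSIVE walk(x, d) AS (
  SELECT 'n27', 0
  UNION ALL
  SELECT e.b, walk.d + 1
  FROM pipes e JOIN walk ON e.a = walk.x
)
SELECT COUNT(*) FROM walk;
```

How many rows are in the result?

5

Base: (n27, d=0).
Iteration 1: edges from {n27} -> (n16, d=1), (n5, d=1).
Iteration 2: edges from {n16,n5} -> (n14, d=2) x2. [UNION ALL keeps all 2 new rows, including repeats]
Iteration 3: no outgoing edges from {n14}; recursion stops.
Total rows emitted: 5.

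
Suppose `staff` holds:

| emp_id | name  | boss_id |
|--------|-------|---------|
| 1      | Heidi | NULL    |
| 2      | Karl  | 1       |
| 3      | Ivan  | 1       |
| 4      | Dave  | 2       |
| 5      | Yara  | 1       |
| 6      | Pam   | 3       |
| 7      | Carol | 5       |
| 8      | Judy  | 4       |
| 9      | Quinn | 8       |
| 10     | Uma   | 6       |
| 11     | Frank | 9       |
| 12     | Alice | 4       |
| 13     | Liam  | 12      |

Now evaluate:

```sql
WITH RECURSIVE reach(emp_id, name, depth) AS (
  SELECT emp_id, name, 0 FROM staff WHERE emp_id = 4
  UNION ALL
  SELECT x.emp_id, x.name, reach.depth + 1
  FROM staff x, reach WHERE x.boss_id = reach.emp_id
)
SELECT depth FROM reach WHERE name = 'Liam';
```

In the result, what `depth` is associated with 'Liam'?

Base: emp_id=4 (Dave) at depth 0.
Iteration 1: rows with boss_id in {4} -> Judy (id 8, depth 1), Alice (id 12, depth 1).
Iteration 2: rows with boss_id in {8,12} -> Quinn (id 9, depth 2), Liam (id 13, depth 2).
Iteration 3: rows with boss_id in {9,13} -> Frank (id 11, depth 3).
Iteration 4: no rows with boss_id in {11}; recursion stops.

2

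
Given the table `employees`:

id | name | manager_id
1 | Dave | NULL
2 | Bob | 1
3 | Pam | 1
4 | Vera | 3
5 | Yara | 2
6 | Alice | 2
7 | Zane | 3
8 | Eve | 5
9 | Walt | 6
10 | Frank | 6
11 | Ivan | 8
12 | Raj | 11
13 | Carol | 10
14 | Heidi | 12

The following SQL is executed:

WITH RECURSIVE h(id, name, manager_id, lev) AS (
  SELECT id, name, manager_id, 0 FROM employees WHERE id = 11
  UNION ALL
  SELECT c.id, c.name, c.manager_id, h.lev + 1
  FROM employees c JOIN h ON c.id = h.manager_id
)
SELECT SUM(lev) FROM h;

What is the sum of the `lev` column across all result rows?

Base: id=11 (Ivan), manager_id=8, lev 0.
Iteration 1: join on id=8 -> Eve (id 8, manager_id=5, lev 1).
Iteration 2: join on id=5 -> Yara (id 5, manager_id=2, lev 2).
Iteration 3: join on id=2 -> Bob (id 2, manager_id=1, lev 3).
Iteration 4: join on id=1 -> Dave (id 1, manager_id=NULL, lev 4).
Iteration 5: manager_id is NULL; no match; recursion stops.
SUM(lev) = 0 + 1 + 2 + 3 + 4 = 10.

10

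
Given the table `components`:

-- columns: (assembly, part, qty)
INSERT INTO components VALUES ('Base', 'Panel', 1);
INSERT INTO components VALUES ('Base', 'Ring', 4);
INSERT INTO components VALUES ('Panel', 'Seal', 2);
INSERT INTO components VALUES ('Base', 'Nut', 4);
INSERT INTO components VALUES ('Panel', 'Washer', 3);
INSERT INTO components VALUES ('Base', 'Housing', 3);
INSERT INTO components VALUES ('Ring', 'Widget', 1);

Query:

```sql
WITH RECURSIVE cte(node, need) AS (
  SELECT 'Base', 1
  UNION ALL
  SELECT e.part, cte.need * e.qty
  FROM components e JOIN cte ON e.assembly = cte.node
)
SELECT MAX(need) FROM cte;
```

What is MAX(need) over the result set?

4

Base: (Base, need=1).
Iteration 1: components of {Base} -> Housing = 1*3 = 3, Nut = 1*4 = 4, Panel = 1*1 = 1, Ring = 1*4 = 4.
Iteration 2: components of {Housing,Nut,Panel,Ring} -> Seal = 1*2 = 2, Washer = 1*3 = 3, Widget = 4*1 = 4.
Iteration 3: no further components; recursion stops.
need values: 1, 3, 1, 4, 4, 2, 3, 4; the maximum is 4.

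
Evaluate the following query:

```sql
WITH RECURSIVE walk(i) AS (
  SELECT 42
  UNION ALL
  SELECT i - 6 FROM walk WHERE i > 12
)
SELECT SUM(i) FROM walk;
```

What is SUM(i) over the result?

162

Base: i=42.
Iteration 1: 42 > 12 holds -> i = 42 - 6 = 36.
Iteration 2: 36 > 12 holds -> i = 36 - 6 = 30.
Iteration 3: 30 > 12 holds -> i = 30 - 6 = 24.
Iteration 4: 24 > 12 holds -> i = 24 - 6 = 18.
Iteration 5: 18 > 12 holds -> i = 18 - 6 = 12.
Iteration 6: 12 > 12 fails; recursion stops.
SUM(i) = 42 + 36 + 30 + 24 + 18 + 12 = 162.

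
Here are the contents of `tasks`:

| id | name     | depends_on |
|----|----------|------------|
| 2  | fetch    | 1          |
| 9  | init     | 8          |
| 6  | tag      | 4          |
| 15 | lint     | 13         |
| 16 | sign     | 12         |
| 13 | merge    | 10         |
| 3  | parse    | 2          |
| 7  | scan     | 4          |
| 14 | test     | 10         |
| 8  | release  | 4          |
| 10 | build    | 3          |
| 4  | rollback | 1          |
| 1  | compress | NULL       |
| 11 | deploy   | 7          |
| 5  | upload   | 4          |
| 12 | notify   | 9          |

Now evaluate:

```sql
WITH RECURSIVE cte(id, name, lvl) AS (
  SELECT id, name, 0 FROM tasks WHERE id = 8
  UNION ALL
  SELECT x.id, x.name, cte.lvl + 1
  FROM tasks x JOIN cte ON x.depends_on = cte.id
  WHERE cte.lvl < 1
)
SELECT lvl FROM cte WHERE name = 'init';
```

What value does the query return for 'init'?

1

Base: id=8 (release) at lvl 0.
Iteration 1: rows with depends_on in {8} -> init (id 9, lvl 1).
Iteration 2: lvl < 1 fails for all current rows; recursion stops.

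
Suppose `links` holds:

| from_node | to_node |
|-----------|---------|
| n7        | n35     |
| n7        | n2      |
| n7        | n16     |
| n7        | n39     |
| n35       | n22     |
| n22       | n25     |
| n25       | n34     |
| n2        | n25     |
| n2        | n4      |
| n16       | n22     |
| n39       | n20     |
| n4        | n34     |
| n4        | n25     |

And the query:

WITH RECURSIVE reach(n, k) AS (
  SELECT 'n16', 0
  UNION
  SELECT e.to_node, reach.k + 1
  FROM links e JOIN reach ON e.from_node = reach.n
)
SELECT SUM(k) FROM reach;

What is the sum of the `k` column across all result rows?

Base: (n16, k=0).
Iteration 1: edges from {n16} -> (n22, k=1).
Iteration 2: edges from {n22} -> (n25, k=2).
Iteration 3: edges from {n25} -> (n34, k=3).
Iteration 4: no outgoing edges from {n34}; recursion stops.
SUM(k) = 0 + 1 + 2 + 3 = 6.

6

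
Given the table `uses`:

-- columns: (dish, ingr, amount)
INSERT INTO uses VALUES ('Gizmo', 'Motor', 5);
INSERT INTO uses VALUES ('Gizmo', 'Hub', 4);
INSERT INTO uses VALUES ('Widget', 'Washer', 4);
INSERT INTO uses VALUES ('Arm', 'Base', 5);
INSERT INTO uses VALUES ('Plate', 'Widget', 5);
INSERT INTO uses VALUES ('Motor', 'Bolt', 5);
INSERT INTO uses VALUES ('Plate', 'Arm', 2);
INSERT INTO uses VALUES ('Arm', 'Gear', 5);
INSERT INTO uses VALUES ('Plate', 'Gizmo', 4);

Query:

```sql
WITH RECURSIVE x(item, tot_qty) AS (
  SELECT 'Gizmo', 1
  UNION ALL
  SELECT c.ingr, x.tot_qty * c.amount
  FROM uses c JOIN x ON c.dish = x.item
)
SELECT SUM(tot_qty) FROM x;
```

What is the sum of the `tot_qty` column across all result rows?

Base: (Gizmo, tot_qty=1).
Iteration 1: components of {Gizmo} -> Hub = 1*4 = 4, Motor = 1*5 = 5.
Iteration 2: components of {Hub,Motor} -> Bolt = 5*5 = 25.
Iteration 3: no further components; recursion stops.
SUM(tot_qty) = 1 + 5 + 4 + 25 = 35.

35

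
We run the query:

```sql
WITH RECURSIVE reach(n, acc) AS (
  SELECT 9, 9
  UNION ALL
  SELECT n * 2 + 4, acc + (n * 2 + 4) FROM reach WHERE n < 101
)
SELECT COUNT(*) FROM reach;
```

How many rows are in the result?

5

Base: n=9, acc=9.
Iteration 1: 9 < 101 holds -> n = 9 * 2 + 4 = 22, acc = 9 + 22 = 31.
Iteration 2: 22 < 101 holds -> n = 22 * 2 + 4 = 48, acc = 31 + 48 = 79.
Iteration 3: 48 < 101 holds -> n = 48 * 2 + 4 = 100, acc = 79 + 100 = 179.
Iteration 4: 100 < 101 holds -> n = 100 * 2 + 4 = 204, acc = 179 + 204 = 383.
Iteration 5: 204 < 101 fails; recursion stops.
Total rows emitted: 5.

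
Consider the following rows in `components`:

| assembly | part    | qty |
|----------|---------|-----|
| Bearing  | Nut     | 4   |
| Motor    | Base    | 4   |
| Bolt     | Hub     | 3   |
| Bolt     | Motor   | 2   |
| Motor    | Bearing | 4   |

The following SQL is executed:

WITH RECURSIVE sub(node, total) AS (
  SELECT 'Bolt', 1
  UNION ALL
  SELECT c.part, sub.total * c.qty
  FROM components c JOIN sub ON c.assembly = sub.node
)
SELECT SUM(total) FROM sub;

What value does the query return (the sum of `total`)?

Base: (Bolt, total=1).
Iteration 1: components of {Bolt} -> Hub = 1*3 = 3, Motor = 1*2 = 2.
Iteration 2: components of {Hub,Motor} -> Base = 2*4 = 8, Bearing = 2*4 = 8.
Iteration 3: components of {Base,Bearing} -> Nut = 8*4 = 32.
Iteration 4: no further components; recursion stops.
SUM(total) = 1 + 2 + 3 + 8 + 8 + 32 = 54.

54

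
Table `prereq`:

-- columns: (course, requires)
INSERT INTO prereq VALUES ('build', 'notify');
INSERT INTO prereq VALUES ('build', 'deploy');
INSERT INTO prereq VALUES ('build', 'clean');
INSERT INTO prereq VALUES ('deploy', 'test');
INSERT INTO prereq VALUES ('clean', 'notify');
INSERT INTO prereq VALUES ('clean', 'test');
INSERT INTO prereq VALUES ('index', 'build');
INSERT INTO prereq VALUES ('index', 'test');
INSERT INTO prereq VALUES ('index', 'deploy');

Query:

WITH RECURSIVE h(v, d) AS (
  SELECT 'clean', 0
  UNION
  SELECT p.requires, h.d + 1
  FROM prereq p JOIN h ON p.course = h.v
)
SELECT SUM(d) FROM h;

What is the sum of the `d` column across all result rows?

Base: (clean, d=0).
Iteration 1: edges from {clean} -> (notify, d=1), (test, d=1).
Iteration 2: no outgoing edges from {notify,test}; recursion stops.
SUM(d) = 0 + 1 + 1 = 2.

2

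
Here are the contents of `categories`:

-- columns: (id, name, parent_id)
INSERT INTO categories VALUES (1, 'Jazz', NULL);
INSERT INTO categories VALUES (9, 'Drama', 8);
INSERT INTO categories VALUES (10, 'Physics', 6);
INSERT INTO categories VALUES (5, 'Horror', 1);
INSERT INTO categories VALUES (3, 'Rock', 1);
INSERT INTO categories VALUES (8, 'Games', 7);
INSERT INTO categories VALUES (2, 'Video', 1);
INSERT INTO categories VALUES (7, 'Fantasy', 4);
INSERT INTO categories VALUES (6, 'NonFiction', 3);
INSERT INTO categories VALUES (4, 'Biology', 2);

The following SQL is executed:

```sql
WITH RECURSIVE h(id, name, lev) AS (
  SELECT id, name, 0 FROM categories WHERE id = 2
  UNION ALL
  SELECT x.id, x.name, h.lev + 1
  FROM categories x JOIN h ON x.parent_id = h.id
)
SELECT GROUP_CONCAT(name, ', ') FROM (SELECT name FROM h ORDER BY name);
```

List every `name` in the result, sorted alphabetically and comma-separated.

Biology, Drama, Fantasy, Games, Video

Base: id=2 (Video) at lev 0.
Iteration 1: rows with parent_id in {2} -> Biology (id 4, lev 1).
Iteration 2: rows with parent_id in {4} -> Fantasy (id 7, lev 2).
Iteration 3: rows with parent_id in {7} -> Games (id 8, lev 3).
Iteration 4: rows with parent_id in {8} -> Drama (id 9, lev 4).
Iteration 5: no rows with parent_id in {9}; recursion stops.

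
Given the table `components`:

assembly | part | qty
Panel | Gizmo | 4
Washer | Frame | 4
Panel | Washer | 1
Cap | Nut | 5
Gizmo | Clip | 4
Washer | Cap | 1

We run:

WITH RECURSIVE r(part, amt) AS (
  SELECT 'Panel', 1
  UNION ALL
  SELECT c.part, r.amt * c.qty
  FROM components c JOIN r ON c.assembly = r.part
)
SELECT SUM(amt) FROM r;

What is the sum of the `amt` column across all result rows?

Base: (Panel, amt=1).
Iteration 1: components of {Panel} -> Gizmo = 1*4 = 4, Washer = 1*1 = 1.
Iteration 2: components of {Gizmo,Washer} -> Cap = 1*1 = 1, Clip = 4*4 = 16, Frame = 1*4 = 4.
Iteration 3: components of {Cap,Clip,Frame} -> Nut = 1*5 = 5.
Iteration 4: no further components; recursion stops.
SUM(amt) = 1 + 4 + 1 + 16 + 4 + 1 + 5 = 32.

32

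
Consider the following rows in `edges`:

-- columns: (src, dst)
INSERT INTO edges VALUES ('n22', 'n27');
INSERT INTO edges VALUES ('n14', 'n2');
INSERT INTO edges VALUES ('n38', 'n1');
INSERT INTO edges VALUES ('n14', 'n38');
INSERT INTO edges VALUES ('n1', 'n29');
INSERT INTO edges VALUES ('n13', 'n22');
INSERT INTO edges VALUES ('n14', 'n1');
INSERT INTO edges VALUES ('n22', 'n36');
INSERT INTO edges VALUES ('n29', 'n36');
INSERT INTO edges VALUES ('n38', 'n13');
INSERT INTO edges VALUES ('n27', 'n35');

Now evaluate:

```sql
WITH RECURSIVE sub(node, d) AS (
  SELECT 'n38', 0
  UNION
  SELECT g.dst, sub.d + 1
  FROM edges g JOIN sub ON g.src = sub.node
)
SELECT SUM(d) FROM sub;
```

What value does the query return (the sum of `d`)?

Base: (n38, d=0).
Iteration 1: edges from {n38} -> (n1, d=1), (n13, d=1).
Iteration 2: edges from {n1,n13} -> (n22, d=2), (n29, d=2).
Iteration 3: edges from {n22,n29} -> (n27, d=3), (n36, d=3). [UNION drops 1 duplicate row(s)]
Iteration 4: edges from {n27,n36} -> (n35, d=4).
Iteration 5: no outgoing edges from {n35}; recursion stops.
SUM(d) = 0 + 1 + 1 + 2 + 2 + 3 + 3 + 4 = 16.

16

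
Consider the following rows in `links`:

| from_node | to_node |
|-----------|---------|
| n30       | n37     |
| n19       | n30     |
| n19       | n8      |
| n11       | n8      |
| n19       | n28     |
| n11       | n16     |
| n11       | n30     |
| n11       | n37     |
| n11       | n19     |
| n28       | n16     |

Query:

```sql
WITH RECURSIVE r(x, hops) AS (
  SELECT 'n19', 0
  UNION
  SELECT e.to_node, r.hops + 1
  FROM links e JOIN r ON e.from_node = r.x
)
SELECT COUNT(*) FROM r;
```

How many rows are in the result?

Base: (n19, hops=0).
Iteration 1: edges from {n19} -> (n28, hops=1), (n30, hops=1), (n8, hops=1).
Iteration 2: edges from {n28,n30,n8} -> (n16, hops=2), (n37, hops=2).
Iteration 3: no outgoing edges from {n16,n37}; recursion stops.
Total rows emitted: 6.

6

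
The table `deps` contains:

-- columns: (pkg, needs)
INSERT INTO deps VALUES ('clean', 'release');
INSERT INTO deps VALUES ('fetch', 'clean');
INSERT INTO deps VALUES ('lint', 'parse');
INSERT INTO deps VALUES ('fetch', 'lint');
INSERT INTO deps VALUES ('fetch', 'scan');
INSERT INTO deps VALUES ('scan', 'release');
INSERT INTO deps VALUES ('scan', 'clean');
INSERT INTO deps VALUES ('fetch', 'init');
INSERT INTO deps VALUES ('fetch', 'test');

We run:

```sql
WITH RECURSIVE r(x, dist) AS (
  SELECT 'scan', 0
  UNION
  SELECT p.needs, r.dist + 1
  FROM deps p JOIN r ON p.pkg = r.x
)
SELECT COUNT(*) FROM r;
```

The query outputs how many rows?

4

Base: (scan, dist=0).
Iteration 1: edges from {scan} -> (clean, dist=1), (release, dist=1).
Iteration 2: edges from {clean,release} -> (release, dist=2).
Iteration 3: no outgoing edges from {release}; recursion stops.
Total rows emitted: 4.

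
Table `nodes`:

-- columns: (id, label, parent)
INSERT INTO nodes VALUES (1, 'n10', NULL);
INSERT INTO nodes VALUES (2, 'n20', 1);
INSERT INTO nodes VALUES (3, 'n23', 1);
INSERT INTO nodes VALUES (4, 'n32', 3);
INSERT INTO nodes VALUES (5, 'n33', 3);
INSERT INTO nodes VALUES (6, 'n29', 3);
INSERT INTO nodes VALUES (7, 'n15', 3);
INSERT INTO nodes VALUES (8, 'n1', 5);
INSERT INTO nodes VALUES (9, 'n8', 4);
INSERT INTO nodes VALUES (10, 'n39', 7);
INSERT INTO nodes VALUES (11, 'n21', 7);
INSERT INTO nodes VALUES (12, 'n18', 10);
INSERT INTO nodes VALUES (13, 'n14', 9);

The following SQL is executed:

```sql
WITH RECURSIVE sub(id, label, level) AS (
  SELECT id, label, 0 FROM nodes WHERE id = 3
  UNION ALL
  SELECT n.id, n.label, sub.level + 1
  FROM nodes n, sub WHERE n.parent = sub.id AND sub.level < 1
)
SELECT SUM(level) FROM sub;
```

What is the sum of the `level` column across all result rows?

4

Base: id=3 (n23) at level 0.
Iteration 1: rows with parent in {3} -> n32 (id 4, level 1), n33 (id 5, level 1), n29 (id 6, level 1), n15 (id 7, level 1).
Iteration 2: level < 1 fails for all current rows; recursion stops.
SUM(level) = 0 + 1 + 1 + 1 + 1 = 4.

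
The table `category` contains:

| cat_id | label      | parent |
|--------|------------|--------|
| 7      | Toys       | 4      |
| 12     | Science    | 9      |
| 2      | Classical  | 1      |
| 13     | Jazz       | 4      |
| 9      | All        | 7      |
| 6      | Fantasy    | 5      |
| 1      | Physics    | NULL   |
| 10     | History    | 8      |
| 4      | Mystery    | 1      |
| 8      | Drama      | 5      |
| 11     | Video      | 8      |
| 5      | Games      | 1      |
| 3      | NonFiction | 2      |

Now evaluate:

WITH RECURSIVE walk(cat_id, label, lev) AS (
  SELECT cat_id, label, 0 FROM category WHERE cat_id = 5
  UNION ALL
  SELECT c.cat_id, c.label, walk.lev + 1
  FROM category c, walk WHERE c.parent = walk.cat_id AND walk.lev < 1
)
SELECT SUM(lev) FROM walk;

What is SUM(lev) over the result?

Base: cat_id=5 (Games) at lev 0.
Iteration 1: rows with parent in {5} -> Fantasy (id 6, lev 1), Drama (id 8, lev 1).
Iteration 2: lev < 1 fails for all current rows; recursion stops.
SUM(lev) = 0 + 1 + 1 = 2.

2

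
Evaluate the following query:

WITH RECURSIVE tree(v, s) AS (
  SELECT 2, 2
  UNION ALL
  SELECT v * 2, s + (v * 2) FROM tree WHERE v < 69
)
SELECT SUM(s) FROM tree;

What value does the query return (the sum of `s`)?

Base: v=2, s=2.
Iteration 1: 2 < 69 holds -> v = 2 * 2 = 4, s = 2 + 4 = 6.
Iteration 2: 4 < 69 holds -> v = 4 * 2 = 8, s = 6 + 8 = 14.
Iteration 3: 8 < 69 holds -> v = 8 * 2 = 16, s = 14 + 16 = 30.
Iteration 4: 16 < 69 holds -> v = 16 * 2 = 32, s = 30 + 32 = 62.
Iteration 5: 32 < 69 holds -> v = 32 * 2 = 64, s = 62 + 64 = 126.
Iteration 6: 64 < 69 holds -> v = 64 * 2 = 128, s = 126 + 128 = 254.
Iteration 7: 128 < 69 fails; recursion stops.
SUM(s) = 2 + 6 + 14 + 30 + 62 + 126 + 254 = 494.

494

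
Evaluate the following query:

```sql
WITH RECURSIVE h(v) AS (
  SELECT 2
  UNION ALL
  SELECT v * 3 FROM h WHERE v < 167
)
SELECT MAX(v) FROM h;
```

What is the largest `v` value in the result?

486

Base: v=2.
Iteration 1: 2 < 167 holds -> v = 2 * 3 = 6.
Iteration 2: 6 < 167 holds -> v = 6 * 3 = 18.
Iteration 3: 18 < 167 holds -> v = 18 * 3 = 54.
Iteration 4: 54 < 167 holds -> v = 54 * 3 = 162.
Iteration 5: 162 < 167 holds -> v = 162 * 3 = 486.
Iteration 6: 486 < 167 fails; recursion stops.
v values: 2, 6, 18, 54, 162, 486; the maximum is 486.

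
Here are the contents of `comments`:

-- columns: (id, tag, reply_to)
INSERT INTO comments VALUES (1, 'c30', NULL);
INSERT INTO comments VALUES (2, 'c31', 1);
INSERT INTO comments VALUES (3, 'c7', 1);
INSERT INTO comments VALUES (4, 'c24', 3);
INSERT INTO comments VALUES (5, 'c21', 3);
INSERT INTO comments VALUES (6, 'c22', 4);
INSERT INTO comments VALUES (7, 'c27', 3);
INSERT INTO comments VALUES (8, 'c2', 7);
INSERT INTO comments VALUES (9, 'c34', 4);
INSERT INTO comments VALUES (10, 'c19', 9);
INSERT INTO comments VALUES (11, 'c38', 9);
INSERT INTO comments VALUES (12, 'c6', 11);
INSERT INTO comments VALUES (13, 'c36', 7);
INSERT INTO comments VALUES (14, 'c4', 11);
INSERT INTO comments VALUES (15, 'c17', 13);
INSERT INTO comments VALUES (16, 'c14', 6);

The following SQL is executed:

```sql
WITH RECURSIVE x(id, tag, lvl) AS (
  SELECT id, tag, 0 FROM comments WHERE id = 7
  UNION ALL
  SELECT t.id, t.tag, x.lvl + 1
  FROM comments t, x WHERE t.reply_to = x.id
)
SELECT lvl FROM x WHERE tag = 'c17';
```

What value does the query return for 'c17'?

Base: id=7 (c27) at lvl 0.
Iteration 1: rows with reply_to in {7} -> c2 (id 8, lvl 1), c36 (id 13, lvl 1).
Iteration 2: rows with reply_to in {8,13} -> c17 (id 15, lvl 2).
Iteration 3: no rows with reply_to in {15}; recursion stops.

2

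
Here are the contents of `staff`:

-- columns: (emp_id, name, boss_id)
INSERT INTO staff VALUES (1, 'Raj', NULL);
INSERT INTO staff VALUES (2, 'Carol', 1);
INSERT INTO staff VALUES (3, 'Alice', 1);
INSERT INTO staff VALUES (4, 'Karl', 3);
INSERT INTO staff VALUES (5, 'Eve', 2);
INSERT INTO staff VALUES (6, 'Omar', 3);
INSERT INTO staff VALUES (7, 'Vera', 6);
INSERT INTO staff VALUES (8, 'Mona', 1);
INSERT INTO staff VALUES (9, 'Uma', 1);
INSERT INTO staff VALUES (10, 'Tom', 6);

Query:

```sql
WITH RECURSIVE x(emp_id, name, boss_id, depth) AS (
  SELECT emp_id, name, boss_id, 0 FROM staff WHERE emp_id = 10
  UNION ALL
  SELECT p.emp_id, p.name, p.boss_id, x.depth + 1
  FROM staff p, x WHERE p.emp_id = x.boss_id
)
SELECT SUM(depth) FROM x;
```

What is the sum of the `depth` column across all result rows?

Base: emp_id=10 (Tom), boss_id=6, depth 0.
Iteration 1: join on emp_id=6 -> Omar (id 6, boss_id=3, depth 1).
Iteration 2: join on emp_id=3 -> Alice (id 3, boss_id=1, depth 2).
Iteration 3: join on emp_id=1 -> Raj (id 1, boss_id=NULL, depth 3).
Iteration 4: boss_id is NULL; no match; recursion stops.
SUM(depth) = 0 + 1 + 2 + 3 = 6.

6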